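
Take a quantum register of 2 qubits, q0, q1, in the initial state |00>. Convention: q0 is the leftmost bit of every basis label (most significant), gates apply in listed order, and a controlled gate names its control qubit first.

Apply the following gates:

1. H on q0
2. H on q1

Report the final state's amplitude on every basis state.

The resulting statevector has amplitude 1/2 on |00>, 1/2 on |01>, 1/2 on |10>, 1/2 on |11>.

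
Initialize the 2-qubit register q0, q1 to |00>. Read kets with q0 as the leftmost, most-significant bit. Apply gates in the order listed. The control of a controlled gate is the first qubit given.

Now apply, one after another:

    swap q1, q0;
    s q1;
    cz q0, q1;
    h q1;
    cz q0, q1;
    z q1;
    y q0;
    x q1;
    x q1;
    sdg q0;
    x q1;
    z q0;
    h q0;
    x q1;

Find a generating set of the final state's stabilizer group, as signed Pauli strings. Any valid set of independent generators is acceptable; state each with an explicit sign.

One valid set of independent stabilizer generators is -XI, -IX (any independent generating set of the same group is equally correct).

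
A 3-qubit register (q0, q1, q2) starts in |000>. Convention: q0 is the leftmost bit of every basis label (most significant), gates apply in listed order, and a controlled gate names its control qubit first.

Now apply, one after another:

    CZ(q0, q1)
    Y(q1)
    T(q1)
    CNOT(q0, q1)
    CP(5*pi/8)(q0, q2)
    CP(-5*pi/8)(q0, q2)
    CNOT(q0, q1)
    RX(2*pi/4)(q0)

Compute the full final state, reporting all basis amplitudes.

After the circuit, the state carries amplitude sqrt(2)*exp(3*I*pi/4)/2 on |010>, sqrt(2)*exp(I*pi/4)/2 on |110>, and 0 on every other basis state. Key observation: the block from step 4 through step 7 cancels to the identity and can be dropped.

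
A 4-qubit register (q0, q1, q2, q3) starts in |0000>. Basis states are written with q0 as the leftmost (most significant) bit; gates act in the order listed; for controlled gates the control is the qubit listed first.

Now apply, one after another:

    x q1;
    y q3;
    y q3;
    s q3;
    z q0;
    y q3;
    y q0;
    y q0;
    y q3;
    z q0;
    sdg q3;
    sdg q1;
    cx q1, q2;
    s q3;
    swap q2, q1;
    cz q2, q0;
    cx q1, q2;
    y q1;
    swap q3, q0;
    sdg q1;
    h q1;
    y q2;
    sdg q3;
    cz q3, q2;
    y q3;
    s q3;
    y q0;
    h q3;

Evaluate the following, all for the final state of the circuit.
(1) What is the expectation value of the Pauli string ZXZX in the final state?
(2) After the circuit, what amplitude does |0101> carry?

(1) The observable ZXZX averages to -1.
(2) |0101> carries amplitude 0 in the final state.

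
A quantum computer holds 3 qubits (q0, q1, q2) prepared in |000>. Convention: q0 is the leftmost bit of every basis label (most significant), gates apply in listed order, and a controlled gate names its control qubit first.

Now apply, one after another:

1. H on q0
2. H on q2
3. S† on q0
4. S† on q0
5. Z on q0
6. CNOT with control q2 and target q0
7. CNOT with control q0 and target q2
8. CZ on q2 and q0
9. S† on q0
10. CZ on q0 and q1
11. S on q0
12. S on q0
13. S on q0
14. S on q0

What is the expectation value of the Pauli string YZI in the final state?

The expectation value of YZI is 0. Key observation: steps 11-14 multiply out to the identity, so the circuit reduces to the remaining gates.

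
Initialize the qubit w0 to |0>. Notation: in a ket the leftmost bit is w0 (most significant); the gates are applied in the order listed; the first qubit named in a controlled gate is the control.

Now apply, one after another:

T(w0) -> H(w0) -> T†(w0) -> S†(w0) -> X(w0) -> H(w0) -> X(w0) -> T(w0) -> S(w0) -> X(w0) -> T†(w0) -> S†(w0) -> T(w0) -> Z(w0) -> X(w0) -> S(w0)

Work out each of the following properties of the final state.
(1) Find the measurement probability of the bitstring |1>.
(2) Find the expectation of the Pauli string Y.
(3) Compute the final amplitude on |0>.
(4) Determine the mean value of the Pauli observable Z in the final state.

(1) Outcome |1> occurs with probability 1/2 - sqrt(2)/4.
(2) In the final state, Y has expectation -1/2.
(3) The amplitude on |0> is -I/2 - exp(3*I*pi/4)/2.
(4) The observable Z averages to sqrt(2)/2.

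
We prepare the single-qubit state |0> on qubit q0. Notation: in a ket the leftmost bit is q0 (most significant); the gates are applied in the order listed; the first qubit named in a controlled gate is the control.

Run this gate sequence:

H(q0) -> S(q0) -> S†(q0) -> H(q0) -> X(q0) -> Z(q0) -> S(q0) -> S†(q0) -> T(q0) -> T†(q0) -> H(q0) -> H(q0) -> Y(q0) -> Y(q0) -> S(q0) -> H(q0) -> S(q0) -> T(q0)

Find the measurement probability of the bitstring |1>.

A full measurement returns |1> with probability 1/2. Key observation: steps 1-4 multiply out to the identity, so the circuit reduces to the remaining gates.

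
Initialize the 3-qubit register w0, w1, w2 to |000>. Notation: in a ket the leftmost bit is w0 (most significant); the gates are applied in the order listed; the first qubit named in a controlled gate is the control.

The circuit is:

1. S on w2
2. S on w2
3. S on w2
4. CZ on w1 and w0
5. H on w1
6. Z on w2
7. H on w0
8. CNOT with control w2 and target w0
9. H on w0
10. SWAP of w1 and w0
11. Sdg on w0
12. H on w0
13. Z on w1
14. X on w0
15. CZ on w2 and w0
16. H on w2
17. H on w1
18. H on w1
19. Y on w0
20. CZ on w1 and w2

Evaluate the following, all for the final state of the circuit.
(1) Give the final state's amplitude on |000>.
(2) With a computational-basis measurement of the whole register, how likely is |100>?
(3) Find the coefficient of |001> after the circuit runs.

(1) |000> carries amplitude sqrt(2)*(-1 - I)/4 in the final state.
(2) The probability of measuring |100> is 1/4.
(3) The amplitude on |001> is sqrt(2)*(-1 - I)/4.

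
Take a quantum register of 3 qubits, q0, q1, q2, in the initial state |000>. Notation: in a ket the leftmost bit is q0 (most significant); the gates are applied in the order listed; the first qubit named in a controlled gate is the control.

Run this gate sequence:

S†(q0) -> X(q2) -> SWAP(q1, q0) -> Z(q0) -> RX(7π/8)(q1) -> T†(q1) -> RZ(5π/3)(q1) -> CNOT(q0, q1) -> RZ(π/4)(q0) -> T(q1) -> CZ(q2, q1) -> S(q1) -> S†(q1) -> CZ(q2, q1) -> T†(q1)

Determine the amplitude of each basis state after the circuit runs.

The final amplitudes are -exp(I*pi/24)*sin(pi/16) on |001>, -exp(23*I*pi/24)*cos(pi/16) on |011>, and 0 on every other basis state.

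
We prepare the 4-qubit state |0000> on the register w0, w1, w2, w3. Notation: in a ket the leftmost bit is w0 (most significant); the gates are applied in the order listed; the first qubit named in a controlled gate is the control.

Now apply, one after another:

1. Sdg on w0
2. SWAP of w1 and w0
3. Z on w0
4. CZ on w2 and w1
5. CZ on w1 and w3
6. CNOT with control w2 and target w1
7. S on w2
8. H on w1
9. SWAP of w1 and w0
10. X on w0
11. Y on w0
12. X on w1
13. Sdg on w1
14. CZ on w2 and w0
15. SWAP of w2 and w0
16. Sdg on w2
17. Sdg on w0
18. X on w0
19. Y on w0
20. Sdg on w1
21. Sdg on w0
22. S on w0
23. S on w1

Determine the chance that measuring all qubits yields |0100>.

The probability of measuring |0100> is 1/2. Key observation: the block from step 20 through step 23 cancels to the identity and can be dropped.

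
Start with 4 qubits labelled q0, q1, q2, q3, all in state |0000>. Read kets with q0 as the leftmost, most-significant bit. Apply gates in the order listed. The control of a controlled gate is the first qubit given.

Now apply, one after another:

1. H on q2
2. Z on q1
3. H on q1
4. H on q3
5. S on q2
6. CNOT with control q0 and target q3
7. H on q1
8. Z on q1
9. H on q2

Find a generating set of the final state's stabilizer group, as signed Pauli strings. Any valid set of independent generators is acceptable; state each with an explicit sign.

The final state is stabilized by the group generated by -IIYI, +IIIX, +ZIII, +IZII; other independent generating sets are equally valid.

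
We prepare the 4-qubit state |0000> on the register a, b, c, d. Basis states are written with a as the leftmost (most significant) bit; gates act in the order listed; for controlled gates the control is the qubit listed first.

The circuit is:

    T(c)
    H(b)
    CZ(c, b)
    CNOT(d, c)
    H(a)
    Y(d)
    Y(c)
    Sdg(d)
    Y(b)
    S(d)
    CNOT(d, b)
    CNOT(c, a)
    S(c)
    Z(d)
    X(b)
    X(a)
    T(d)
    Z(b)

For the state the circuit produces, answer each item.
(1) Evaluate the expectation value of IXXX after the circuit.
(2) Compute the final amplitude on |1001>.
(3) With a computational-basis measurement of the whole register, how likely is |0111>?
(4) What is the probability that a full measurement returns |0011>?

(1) The observable IXXX averages to 0.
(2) |1001> carries amplitude 0 in the final state.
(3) A full measurement returns |0111> with probability 1/4.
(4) A full measurement returns |0011> with probability 1/4.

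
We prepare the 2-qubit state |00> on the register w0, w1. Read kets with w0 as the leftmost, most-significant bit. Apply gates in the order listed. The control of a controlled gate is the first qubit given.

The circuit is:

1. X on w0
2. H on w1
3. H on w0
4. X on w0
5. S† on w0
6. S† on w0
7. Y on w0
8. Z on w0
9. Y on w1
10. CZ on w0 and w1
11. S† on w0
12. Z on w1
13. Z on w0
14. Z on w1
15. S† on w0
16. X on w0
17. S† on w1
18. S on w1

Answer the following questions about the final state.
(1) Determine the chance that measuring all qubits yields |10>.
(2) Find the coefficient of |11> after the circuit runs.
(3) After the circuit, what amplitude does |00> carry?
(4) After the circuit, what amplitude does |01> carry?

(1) Outcome |10> occurs with probability 1/4.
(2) |11> carries amplitude -1/2 in the final state.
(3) The final state's coefficient on |00> equals 1/2.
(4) The final state's coefficient on |01> equals 1/2.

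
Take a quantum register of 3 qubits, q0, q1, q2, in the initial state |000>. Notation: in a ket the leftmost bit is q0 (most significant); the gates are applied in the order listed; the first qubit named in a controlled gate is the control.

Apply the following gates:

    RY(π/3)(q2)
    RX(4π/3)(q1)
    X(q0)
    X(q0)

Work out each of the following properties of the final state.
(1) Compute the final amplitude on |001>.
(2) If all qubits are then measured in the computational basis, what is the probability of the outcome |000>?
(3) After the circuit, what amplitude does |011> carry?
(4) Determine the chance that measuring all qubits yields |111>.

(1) The final state's coefficient on |001> equals -1/4. Key observation: the block from step 3 through step 4 cancels to the identity and can be dropped.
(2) Outcome |000> occurs with probability 3/16.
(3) The amplitude on |011> is -sqrt(3)*I/4.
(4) A full measurement returns |111> with probability 0.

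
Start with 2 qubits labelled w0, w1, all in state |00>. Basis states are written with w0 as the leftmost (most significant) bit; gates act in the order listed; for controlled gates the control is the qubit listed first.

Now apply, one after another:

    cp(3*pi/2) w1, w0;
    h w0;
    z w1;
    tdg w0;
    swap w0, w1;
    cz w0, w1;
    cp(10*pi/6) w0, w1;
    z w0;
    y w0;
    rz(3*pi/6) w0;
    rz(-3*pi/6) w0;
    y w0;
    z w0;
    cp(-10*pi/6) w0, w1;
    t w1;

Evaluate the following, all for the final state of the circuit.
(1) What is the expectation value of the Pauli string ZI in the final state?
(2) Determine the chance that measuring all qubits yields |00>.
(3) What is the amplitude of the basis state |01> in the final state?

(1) In the final state, ZI has expectation 1. Key observation: gates 7-14 undo each other exactly, leaving only the rest of the circuit to track.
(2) A full measurement returns |00> with probability 1/2.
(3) The final state's coefficient on |01> equals sqrt(2)/2.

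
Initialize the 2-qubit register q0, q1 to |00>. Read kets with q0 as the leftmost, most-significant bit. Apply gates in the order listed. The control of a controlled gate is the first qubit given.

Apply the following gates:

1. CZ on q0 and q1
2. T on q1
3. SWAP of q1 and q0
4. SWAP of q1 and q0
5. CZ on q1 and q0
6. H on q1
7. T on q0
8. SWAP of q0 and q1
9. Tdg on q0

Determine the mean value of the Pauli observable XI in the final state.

In the final state, XI has expectation sqrt(2)/2. Key observation: the block from step 3 through step 4 cancels to the identity and can be dropped.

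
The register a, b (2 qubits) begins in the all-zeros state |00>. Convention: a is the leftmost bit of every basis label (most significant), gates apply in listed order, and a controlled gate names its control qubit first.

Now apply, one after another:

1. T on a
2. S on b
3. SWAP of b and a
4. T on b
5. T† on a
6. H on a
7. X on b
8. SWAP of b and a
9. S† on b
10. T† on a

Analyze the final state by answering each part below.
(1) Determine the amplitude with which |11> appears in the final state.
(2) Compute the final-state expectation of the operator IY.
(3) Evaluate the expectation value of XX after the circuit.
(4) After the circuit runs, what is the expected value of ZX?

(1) |11> carries amplitude -sqrt(2)*exp(I*pi/4)/2 in the final state.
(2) In the final state, IY has expectation -1.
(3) In the final state, XX has expectation 0.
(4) The observable ZX averages to 0.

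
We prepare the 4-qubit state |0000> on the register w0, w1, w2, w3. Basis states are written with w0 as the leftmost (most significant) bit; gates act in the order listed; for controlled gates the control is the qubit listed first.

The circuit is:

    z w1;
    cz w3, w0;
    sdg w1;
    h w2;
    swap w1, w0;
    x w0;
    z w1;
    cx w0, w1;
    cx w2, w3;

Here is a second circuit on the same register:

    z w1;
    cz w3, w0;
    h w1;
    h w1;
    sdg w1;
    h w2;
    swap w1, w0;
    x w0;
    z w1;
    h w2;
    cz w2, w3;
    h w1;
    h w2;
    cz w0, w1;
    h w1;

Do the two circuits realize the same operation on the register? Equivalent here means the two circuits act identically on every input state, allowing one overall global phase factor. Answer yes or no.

No, they are not equivalent — no single phase factor reconciles the two unitaries.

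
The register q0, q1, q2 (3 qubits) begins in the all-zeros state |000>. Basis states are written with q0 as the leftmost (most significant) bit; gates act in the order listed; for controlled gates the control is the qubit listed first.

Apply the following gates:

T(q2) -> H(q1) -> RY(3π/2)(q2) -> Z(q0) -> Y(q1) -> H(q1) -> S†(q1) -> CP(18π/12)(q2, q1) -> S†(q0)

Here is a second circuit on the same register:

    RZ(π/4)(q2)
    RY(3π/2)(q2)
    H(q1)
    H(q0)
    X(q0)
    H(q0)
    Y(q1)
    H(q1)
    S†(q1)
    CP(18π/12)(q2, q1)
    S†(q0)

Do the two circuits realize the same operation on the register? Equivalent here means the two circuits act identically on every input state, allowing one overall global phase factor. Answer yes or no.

Yes: on every input state the two circuits agree up to one overall phase factor.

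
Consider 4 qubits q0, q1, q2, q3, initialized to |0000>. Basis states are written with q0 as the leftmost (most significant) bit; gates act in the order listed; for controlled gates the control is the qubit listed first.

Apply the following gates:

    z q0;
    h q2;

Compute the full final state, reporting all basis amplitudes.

The resulting statevector has amplitude sqrt(2)/2 on |0000>, sqrt(2)/2 on |0010>, and 0 on every other basis state.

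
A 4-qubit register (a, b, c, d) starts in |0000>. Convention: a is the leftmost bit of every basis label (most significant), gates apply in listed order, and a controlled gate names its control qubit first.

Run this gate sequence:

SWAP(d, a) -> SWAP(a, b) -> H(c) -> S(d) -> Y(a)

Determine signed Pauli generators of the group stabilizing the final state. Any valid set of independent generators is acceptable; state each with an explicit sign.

One valid set of independent stabilizer generators is +IIXI, -ZIII, +IZII, +IIIZ (any independent generating set of the same group is equally correct).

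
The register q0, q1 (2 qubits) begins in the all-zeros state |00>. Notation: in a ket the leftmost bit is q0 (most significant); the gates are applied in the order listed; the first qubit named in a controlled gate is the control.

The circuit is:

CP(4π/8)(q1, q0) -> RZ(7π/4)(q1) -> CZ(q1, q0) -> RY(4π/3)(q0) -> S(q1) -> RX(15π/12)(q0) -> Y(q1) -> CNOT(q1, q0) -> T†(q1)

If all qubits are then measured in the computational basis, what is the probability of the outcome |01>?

Outcome |01> occurs with probability 1/2 - sqrt(2)/8.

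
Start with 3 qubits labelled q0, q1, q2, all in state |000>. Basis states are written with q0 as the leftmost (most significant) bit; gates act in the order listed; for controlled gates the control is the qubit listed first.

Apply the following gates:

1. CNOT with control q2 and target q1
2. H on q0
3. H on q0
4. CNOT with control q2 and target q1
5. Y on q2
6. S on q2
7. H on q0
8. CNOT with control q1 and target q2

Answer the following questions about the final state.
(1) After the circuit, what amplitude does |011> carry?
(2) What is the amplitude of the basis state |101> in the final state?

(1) The amplitude on |011> is 0.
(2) The amplitude on |101> is -sqrt(2)/2.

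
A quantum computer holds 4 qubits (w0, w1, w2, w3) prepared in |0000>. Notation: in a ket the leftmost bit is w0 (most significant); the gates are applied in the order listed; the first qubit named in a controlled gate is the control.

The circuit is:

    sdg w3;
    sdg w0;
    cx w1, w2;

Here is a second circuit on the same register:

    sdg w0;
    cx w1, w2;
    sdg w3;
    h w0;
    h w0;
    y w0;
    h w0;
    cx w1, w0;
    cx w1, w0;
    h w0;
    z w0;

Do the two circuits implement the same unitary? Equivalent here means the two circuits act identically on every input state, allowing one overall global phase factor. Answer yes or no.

No: there is an input state on which the two circuits produce genuinely different outputs (not merely differing by a phase).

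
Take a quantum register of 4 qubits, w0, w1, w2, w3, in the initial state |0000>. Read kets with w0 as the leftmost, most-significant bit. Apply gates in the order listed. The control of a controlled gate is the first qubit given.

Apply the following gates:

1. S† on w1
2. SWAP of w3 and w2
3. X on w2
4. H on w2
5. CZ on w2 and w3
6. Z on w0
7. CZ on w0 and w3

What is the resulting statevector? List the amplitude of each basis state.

The resulting statevector has amplitude sqrt(2)/2 on |0000>, -sqrt(2)/2 on |0010>, and 0 on every other basis state.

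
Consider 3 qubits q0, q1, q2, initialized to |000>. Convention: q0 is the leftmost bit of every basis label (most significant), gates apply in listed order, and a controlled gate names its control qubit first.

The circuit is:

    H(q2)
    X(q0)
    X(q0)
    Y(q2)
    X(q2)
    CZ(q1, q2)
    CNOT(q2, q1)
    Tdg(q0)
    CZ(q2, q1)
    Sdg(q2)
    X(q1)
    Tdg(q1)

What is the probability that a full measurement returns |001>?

The probability of measuring |001> is 1/2.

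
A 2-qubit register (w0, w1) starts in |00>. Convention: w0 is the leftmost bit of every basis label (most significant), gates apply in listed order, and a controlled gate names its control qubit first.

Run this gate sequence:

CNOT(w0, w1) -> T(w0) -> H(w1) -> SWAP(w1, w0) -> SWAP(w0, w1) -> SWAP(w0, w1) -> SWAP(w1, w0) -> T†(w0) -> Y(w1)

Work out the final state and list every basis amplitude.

The final amplitudes are -sqrt(2)*I/2 on |00>, sqrt(2)*I/2 on |01>, 0 on |10>, 0 on |11>.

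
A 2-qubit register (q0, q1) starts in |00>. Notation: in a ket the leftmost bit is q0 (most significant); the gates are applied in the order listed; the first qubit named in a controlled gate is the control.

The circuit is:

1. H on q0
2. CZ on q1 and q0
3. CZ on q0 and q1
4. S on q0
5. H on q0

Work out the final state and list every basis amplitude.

After the circuit, the state carries amplitude 1/2 + I/2 on |00>, 0 on |01>, 1/2 - I/2 on |10>, 0 on |11>.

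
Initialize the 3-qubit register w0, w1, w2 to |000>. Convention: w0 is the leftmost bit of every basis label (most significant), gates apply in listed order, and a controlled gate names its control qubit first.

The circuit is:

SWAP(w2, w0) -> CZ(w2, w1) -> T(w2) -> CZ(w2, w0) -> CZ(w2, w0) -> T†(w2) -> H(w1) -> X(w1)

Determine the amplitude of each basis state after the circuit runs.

The resulting statevector has amplitude sqrt(2)/2 on |000>, sqrt(2)/2 on |010>, and 0 on every other basis state. Key observation: steps 3-6 multiply out to the identity, so the circuit reduces to the remaining gates.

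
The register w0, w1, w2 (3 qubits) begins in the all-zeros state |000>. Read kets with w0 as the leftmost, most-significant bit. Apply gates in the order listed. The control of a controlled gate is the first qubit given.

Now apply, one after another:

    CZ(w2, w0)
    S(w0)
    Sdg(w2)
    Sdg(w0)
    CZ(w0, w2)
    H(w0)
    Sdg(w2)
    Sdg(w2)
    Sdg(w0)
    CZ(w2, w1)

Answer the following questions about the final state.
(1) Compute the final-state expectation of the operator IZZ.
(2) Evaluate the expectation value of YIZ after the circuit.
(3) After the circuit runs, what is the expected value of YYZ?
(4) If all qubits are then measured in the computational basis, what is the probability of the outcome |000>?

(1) The expectation value of IZZ is 1.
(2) In the final state, YIZ has expectation -1.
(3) The observable YYZ averages to 0.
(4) The probability of measuring |000> is 1/2.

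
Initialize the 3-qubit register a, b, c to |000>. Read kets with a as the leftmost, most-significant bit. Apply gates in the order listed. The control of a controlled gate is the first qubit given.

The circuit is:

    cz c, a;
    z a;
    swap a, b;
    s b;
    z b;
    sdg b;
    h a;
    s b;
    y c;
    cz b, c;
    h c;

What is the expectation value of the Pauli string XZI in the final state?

In the final state, XZI has expectation 1.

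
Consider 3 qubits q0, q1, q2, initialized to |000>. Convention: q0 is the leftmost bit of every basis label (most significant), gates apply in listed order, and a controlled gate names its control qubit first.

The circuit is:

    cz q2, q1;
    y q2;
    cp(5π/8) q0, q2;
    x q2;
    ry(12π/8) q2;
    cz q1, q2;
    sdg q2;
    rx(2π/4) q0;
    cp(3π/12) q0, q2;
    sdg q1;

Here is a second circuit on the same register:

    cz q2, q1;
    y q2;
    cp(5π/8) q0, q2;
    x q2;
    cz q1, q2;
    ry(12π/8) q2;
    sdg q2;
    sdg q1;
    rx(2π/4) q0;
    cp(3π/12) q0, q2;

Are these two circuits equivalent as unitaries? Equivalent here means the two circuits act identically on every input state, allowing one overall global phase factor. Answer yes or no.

No: there is an input state on which the two circuits produce genuinely different outputs (not merely differing by a phase).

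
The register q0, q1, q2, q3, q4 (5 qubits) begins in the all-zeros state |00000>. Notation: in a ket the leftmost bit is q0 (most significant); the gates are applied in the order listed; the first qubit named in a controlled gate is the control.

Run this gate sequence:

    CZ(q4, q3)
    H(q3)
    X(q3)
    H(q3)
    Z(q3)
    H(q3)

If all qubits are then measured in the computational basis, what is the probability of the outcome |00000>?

Outcome |00000> occurs with probability 1/2. Key observation: steps 2-5 multiply out to the identity, so the circuit reduces to the remaining gates.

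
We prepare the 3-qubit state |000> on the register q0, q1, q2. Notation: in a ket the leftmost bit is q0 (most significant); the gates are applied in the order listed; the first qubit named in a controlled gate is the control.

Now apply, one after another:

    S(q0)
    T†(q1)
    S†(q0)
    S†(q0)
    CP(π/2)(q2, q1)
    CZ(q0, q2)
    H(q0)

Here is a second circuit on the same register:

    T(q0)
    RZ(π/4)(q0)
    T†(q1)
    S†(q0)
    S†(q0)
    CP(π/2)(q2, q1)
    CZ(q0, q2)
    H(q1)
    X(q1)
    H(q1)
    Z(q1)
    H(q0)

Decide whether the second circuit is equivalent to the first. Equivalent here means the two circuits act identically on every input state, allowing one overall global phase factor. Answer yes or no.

Yes — the two circuits implement the same unitary up to a global phase.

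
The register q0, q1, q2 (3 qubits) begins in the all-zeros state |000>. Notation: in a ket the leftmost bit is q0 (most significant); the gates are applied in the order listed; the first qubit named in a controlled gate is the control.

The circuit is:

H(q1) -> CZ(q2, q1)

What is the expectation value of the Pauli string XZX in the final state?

The expectation value of XZX is 0.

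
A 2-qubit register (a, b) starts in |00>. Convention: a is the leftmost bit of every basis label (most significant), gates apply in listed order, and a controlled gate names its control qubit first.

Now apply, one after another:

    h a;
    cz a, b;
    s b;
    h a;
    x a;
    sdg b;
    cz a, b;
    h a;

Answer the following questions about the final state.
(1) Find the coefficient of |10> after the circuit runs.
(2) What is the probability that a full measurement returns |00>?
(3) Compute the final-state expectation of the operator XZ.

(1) The final state's coefficient on |10> equals -sqrt(2)/2.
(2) Outcome |00> occurs with probability 1/2.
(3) In the final state, XZ has expectation -1.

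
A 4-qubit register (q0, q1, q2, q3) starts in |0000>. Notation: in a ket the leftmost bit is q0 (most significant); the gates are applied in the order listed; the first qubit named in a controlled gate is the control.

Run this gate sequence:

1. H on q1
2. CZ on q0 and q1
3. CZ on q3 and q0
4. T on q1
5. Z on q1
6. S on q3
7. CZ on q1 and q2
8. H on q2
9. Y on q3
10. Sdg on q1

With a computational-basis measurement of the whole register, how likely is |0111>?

Outcome |0111> occurs with probability 1/4.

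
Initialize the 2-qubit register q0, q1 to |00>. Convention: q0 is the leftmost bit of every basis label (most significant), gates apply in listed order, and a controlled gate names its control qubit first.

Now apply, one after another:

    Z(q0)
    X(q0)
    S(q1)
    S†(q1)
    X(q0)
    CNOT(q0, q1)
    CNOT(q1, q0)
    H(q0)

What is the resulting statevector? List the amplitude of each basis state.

The final amplitudes are sqrt(2)/2 on |00>, 0 on |01>, sqrt(2)/2 on |10>, 0 on |11>. Key observation: gates 2-5 undo each other exactly, leaving only the rest of the circuit to track.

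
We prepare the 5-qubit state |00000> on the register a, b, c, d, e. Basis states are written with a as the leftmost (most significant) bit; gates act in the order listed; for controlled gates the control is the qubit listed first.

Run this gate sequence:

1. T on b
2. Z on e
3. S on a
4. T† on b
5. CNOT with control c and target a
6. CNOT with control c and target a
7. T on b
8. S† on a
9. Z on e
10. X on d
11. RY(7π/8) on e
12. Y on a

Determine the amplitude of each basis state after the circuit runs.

After the circuit, the state carries amplitude I*sin(pi/16) on |10010>, I*cos(pi/16) on |10011>, and 0 on every other basis state. Key observation: the block from step 2 through step 9 cancels to the identity and can be dropped.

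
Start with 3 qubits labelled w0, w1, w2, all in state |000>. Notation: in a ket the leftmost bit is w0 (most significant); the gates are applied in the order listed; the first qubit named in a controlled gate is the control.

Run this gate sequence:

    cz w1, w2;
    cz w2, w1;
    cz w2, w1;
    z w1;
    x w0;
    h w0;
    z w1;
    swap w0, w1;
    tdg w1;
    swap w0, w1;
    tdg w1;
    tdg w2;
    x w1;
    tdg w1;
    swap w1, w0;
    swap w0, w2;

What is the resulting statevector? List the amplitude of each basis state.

The final amplitudes are -sqrt(2)*exp(3*I*pi/4)/2 on |001>, sqrt(2)*I/2 on |011>, and 0 on every other basis state. Key observation: the block from step 2 through step 3 cancels to the identity and can be dropped.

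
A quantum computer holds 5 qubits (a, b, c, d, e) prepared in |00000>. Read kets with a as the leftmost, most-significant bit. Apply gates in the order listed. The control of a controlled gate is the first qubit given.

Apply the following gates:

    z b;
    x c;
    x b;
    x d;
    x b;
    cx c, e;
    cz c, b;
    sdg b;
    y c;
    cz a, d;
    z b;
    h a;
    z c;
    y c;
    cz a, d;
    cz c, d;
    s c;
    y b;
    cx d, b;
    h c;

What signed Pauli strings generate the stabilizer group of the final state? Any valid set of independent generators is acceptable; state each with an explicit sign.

The stabilizer group can be generated by -XIIII, -IIXII, +IZIII, -IIIZI, -IIIIZ, among other valid generating sets.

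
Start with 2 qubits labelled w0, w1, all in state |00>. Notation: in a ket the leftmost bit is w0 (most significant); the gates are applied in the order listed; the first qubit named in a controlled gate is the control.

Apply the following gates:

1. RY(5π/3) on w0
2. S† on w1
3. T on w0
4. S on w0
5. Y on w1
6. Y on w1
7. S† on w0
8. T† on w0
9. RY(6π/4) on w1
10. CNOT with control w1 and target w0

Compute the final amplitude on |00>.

The final state's coefficient on |00> equals sqrt(6)/4. Key observation: the block from step 3 through step 8 cancels to the identity and can be dropped.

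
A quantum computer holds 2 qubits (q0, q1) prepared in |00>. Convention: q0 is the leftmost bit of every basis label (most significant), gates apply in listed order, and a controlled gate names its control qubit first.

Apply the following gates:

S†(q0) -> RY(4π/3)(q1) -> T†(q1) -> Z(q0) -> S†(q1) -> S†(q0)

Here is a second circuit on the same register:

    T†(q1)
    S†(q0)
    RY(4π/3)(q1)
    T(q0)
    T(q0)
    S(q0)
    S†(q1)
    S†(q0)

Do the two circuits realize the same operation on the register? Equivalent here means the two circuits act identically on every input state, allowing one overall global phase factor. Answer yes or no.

No, they are not equivalent — no single phase factor reconciles the two unitaries.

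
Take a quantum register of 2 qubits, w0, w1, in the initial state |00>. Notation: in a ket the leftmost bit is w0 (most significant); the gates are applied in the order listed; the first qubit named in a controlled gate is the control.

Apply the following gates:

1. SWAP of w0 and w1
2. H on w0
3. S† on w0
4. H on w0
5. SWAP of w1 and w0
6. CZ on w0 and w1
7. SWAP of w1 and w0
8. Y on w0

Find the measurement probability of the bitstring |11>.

A full measurement returns |11> with probability 0.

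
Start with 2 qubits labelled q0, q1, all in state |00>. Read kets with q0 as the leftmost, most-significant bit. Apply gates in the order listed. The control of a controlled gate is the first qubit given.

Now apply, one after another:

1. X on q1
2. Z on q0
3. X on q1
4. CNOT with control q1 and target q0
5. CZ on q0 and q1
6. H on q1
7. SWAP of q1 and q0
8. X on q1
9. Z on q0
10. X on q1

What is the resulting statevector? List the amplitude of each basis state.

The resulting statevector has amplitude sqrt(2)/2 on |00>, 0 on |01>, -sqrt(2)/2 on |10>, 0 on |11>.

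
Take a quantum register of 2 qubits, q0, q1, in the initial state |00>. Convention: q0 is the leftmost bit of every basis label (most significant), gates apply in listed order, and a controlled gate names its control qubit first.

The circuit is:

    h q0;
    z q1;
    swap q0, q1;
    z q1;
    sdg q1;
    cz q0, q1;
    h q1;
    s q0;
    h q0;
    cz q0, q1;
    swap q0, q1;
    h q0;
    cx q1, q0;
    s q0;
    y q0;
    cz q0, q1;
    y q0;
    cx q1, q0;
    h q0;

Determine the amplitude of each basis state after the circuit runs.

After the circuit, the state carries amplitude 0 on |00>, -sqrt(2)/2 on |01>, sqrt(2)/2 on |10>, 0 on |11>.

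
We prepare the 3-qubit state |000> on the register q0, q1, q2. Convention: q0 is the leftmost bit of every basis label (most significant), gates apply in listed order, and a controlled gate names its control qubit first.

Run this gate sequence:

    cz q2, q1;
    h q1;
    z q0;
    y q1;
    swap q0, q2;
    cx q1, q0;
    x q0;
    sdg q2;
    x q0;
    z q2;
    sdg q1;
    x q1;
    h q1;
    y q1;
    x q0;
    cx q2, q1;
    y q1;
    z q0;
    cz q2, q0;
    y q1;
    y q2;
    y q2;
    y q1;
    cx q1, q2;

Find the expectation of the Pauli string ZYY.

In the final state, ZYY has expectation -1. Key observation: the block from step 20 through step 23 cancels to the identity and can be dropped.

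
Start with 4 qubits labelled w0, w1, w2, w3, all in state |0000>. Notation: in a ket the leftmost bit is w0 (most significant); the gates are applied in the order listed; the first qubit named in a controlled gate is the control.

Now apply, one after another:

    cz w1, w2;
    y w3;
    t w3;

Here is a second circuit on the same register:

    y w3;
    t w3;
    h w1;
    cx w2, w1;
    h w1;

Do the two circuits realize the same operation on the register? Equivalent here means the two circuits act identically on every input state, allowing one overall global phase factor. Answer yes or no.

Yes, they are equivalent — the unitaries differ by at most a global phase.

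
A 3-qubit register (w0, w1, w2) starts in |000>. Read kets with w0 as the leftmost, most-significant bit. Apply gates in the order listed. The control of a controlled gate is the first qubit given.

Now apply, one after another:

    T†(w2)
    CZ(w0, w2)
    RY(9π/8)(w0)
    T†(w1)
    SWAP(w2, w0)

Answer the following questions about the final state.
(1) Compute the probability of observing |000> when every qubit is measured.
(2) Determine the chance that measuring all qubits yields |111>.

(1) A full measurement returns |000> with probability cos(7*pi/16)**2.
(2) Outcome |111> occurs with probability 0.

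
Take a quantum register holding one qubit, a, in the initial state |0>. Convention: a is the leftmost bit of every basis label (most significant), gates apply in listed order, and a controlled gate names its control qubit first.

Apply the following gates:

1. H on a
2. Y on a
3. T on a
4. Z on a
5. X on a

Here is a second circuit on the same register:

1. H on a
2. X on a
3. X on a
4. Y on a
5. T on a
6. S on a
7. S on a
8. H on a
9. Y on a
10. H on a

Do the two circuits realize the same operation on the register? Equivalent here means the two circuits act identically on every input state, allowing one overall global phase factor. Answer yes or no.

No: there is an input state on which the two circuits produce genuinely different outputs (not merely differing by a phase).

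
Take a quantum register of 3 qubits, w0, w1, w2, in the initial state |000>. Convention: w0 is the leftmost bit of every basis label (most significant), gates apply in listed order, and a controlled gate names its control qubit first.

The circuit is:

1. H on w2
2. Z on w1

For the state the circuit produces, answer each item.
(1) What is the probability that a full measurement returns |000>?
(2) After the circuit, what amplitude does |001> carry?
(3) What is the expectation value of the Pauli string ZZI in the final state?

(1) A full measurement returns |000> with probability 1/2.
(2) The amplitude on |001> is sqrt(2)/2.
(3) The expectation value of ZZI is 1.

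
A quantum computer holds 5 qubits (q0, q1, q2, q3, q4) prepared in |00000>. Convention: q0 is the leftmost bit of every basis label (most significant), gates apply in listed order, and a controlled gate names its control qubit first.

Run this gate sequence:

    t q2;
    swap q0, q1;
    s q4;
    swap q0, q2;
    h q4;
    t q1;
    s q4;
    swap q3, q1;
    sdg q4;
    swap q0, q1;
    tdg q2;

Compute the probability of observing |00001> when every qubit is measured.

Outcome |00001> occurs with probability 1/2.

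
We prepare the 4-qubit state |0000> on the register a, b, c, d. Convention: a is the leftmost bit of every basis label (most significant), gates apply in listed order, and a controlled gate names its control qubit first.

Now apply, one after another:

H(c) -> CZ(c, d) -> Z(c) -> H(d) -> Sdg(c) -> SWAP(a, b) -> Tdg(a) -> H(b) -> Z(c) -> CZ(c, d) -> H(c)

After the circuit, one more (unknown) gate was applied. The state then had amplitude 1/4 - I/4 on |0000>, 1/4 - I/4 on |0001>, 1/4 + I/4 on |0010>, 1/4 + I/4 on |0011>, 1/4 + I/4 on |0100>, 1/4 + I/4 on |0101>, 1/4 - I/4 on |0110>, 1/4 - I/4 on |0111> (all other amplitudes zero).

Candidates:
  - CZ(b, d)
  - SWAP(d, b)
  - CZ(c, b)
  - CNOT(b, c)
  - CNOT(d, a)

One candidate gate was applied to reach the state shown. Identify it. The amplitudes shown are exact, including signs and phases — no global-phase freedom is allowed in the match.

It was SWAP(d, b) that produced the state shown.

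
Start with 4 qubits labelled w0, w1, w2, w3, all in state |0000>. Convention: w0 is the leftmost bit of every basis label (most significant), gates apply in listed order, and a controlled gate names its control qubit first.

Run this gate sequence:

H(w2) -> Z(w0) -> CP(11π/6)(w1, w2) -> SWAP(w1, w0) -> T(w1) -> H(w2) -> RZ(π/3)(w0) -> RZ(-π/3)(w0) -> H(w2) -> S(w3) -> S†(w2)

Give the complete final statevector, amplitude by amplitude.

The final amplitudes are sqrt(2)/2 on |0000>, -sqrt(2)*I/2 on |0010>, and 0 on every other basis state.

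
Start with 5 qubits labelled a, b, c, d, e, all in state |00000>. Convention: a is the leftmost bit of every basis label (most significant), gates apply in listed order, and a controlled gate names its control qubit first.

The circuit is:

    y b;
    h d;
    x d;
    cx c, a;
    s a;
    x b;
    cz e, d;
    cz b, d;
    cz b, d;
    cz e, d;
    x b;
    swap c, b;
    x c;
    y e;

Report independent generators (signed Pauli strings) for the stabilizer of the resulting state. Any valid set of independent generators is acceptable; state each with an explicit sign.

The stabilizer group can be generated by +IIIXI, +ZIIII, +IZIII, +IIZII, -IIIIZ, among other valid generating sets. Key observation: gates 6-11 undo each other exactly, leaving only the rest of the circuit to track.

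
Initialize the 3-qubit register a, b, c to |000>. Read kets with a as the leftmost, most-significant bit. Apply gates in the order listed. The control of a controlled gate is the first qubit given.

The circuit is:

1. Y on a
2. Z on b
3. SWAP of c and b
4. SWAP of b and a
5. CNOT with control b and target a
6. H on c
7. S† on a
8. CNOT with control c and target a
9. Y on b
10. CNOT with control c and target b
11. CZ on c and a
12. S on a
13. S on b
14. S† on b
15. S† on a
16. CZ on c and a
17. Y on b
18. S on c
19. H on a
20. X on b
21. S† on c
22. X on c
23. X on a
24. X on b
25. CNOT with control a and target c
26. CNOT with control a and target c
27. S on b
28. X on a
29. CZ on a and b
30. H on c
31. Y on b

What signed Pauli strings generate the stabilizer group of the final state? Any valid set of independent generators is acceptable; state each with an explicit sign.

The stabilizer group can be generated by +XII, -IYZ, -IZX, among other valid generating sets.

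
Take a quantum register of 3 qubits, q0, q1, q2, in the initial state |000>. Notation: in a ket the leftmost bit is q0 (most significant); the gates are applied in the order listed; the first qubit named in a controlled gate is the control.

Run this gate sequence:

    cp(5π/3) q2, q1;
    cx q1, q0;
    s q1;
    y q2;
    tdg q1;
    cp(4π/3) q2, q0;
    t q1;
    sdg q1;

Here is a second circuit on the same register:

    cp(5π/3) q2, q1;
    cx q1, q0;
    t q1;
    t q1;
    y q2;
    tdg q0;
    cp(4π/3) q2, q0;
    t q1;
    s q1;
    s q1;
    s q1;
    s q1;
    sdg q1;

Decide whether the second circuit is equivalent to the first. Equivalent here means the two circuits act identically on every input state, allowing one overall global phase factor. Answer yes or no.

No — the two circuits implement different unitaries, even allowing a global phase.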